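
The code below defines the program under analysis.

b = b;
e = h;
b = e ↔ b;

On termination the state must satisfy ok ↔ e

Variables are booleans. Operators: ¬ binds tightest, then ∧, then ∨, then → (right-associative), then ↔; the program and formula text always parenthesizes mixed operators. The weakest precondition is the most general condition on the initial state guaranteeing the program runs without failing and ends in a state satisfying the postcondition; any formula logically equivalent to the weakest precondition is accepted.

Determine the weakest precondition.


Working backward. After the program, ok ↔ e must hold.
Before b := e ↔ b: ok ↔ e
Before e := h: ok ↔ h
Before b := b: ok ↔ h
Answer: WP = ok ↔ h


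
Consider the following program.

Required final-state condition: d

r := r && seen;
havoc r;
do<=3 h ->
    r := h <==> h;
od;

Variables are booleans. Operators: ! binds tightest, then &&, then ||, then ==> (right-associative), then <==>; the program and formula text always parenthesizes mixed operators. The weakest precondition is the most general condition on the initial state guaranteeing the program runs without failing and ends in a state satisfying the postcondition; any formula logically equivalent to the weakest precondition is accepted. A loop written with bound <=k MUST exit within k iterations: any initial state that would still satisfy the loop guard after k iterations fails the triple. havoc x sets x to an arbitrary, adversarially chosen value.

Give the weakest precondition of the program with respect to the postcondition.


Working backward. After the program, d must hold.
Before the loop (bound <=3), unroll the exhaustion recursion (WP_0 = exit-now case; WP_j = one more guarded iteration, up to j = 3):
  WP_0: (!h) && d
  WP_1: (h ==> ((!h) && d)) && ((!h) ==> d)
  WP_2: (h ==> ((h ==> ((!h) && d)) && ((!h) ==> d))) && ((!h) ==> d)
  WP_3: (h ==> ((h ==> ((h ==> ((!h) && d)) && ((!h) ==> d))) && ((!h) ==> d))) && ((!h) ==> d)
So before the loop: (h ==> ((h ==> ((h ==> ((!h) && d)) && ((!h) ==> d))) && ((!h) ==> d))) && ((!h) ==> d)
Before havoc r: (h ==> ((h ==> ((h ==> ((!h) && d)) && ((!h) ==> d))) && ((!h) ==> d))) && ((!h) ==> d)
Before r := r && seen: (h ==> ((h ==> ((h ==> ((!h) && d)) && ((!h) ==> d))) && ((!h) ==> d))) && ((!h) ==> d)
Answer: WP = (h ==> ((h ==> ((h ==> ((!h) && d)) && ((!h) ==> d))) && ((!h) ==> d))) && ((!h) ==> d)


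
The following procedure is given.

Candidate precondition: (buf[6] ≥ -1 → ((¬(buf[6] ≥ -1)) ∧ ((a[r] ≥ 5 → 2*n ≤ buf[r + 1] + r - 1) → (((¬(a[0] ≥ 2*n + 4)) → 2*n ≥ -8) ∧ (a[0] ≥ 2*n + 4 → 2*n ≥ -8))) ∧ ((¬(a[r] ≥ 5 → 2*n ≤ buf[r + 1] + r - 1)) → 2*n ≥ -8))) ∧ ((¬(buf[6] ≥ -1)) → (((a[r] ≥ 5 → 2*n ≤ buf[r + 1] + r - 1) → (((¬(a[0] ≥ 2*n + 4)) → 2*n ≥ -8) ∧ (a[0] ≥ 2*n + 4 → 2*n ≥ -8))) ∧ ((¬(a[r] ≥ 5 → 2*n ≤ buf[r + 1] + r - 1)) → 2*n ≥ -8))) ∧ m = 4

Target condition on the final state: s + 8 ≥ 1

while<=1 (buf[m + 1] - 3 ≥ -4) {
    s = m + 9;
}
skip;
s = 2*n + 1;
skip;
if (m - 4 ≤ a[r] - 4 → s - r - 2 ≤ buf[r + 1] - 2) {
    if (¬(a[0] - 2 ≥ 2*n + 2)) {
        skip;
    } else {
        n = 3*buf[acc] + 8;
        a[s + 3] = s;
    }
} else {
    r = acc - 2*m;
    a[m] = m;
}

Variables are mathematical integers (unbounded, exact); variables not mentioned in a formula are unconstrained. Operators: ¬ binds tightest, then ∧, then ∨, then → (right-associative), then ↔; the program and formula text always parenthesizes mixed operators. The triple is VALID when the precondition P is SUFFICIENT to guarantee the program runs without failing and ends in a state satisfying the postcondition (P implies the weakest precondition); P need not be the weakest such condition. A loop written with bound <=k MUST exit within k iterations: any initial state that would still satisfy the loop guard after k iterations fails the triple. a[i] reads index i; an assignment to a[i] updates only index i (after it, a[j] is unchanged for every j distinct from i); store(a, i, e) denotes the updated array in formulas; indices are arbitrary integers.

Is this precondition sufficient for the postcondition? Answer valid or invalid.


Working backward. After the program, the postcondition s + 8 ≥ 1 must hold; in canonical form it is s ≥ -7.
Then branch requires ((¬(a[0] ≥ 2*n + 4)) → s ≥ -7) ∧ (a[0] ≥ 2*n + 4 → s ≥ -7); else branch requires s ≥ -7.
Before the if: ((m ≤ a[r] → s ≤ buf[r + 1] + r) → (((¬(a[0] ≥ 2*n + 4)) → s ≥ -7) ∧ (a[0] ≥ 2*n + 4 → s ≥ -7))) ∧ ((¬(m ≤ a[r] → s ≤ buf[r + 1] + r)) → s ≥ -7)
Before skip: ((m ≤ a[r] → s ≤ buf[r + 1] + r) → (((¬(a[0] ≥ 2*n + 4)) → s ≥ -7) ∧ (a[0] ≥ 2*n + 4 → s ≥ -7))) ∧ ((¬(m ≤ a[r] → s ≤ buf[r + 1] + r)) → s ≥ -7)
Before s := 2*n + 1: ((m ≤ a[r] → 2*n ≤ buf[r + 1] + r - 1) → (((¬(a[0] ≥ 2*n + 4)) → 2*n ≥ -8) ∧ (a[0] ≥ 2*n + 4 → 2*n ≥ -8))) ∧ ((¬(m ≤ a[r] → 2*n ≤ buf[r + 1] + r - 1)) → 2*n ≥ -8)
Before skip: ((m ≤ a[r] → 2*n ≤ buf[r + 1] + r - 1) → (((¬(a[0] ≥ 2*n + 4)) → 2*n ≥ -8) ∧ (a[0] ≥ 2*n + 4 → 2*n ≥ -8))) ∧ ((¬(m ≤ a[r] → 2*n ≤ buf[r + 1] + r - 1)) → 2*n ≥ -8)
Before the loop (bound <=1), unroll the exhaustion recursion (WP_0 = exit-now case; WP_j = one more guarded iteration, up to j = 1):
  WP_0: (¬(buf[m + 1] ≥ -1)) ∧ ((m ≤ a[r] → 2*n ≤ buf[r + 1] + r - 1) → (((¬(a[0] ≥ 2*n + 4)) → 2*n ≥ -8) ∧ (a[0] ≥ 2*n + 4 → 2*n ≥ -8))) ∧ ((¬(m ≤ a[r] → 2*n ≤ buf[r + 1] + r - 1)) → 2*n ≥ -8)
  WP_1: (buf[m + 1] ≥ -1 → ((¬(buf[m + 1] ≥ -1)) ∧ ((m ≤ a[r] → 2*n ≤ buf[r + 1] + r - 1) → (((¬(a[0] ≥ 2*n + 4)) → 2*n ≥ -8) ∧ (a[0] ≥ 2*n + 4 → 2*n ≥ -8))) ∧ ((¬(m ≤ a[r] → 2*n ≤ buf[r + 1] + r - 1)) → 2*n ≥ -8))) ∧ ((¬(buf[m + 1] ≥ -1)) → (((m ≤ a[r] → 2*n ≤ buf[r + 1] + r - 1) → (((¬(a[0] ≥ 2*n + 4)) → 2*n ≥ -8) ∧ (a[0] ≥ 2*n + 4 → 2*n ≥ -8))) ∧ ((¬(m ≤ a[r] → 2*n ≤ buf[r + 1] + r - 1)) → 2*n ≥ -8)))
So before the loop: (buf[m + 1] ≥ -1 → ((¬(buf[m + 1] ≥ -1)) ∧ ((m ≤ a[r] → 2*n ≤ buf[r + 1] + r - 1) → (((¬(a[0] ≥ 2*n + 4)) → 2*n ≥ -8) ∧ (a[0] ≥ 2*n + 4 → 2*n ≥ -8))) ∧ ((¬(m ≤ a[r] → 2*n ≤ buf[r + 1] + r - 1)) → 2*n ≥ -8))) ∧ ((¬(buf[m + 1] ≥ -1)) → (((m ≤ a[r] → 2*n ≤ buf[r + 1] + r - 1) → (((¬(a[0] ≥ 2*n + 4)) → 2*n ≥ -8) ∧ (a[0] ≥ 2*n + 4 → 2*n ≥ -8))) ∧ ((¬(m ≤ a[r] → 2*n ≤ buf[r + 1] + r - 1)) → 2*n ≥ -8)))
The weakest precondition is (buf[m + 1] ≥ -1 → ((¬(buf[m + 1] ≥ -1)) ∧ ((m ≤ a[r] → 2*n ≤ buf[r + 1] + r - 1) → (((¬(a[0] ≥ 2*n + 4)) → 2*n ≥ -8) ∧ (a[0] ≥ 2*n + 4 → 2*n ≥ -8))) ∧ ((¬(m ≤ a[r] → 2*n ≤ buf[r + 1] + r - 1)) → 2*n ≥ -8))) ∧ ((¬(buf[m + 1] ≥ -1)) → (((m ≤ a[r] → 2*n ≤ buf[r + 1] + r - 1) → (((¬(a[0] ≥ 2*n + 4)) → 2*n ≥ -8) ∧ (a[0] ≥ 2*n + 4 → 2*n ≥ -8))) ∧ ((¬(m ≤ a[r] → 2*n ≤ buf[r + 1] + r - 1)) → 2*n ≥ -8))).
Check whether (buf[6] ≥ -1 → ((¬(buf[6] ≥ -1)) ∧ ((a[r] ≥ 5 → 2*n ≤ buf[r + 1] + r - 1) → (((¬(a[0] ≥ 2*n + 4)) → 2*n ≥ -8) ∧ (a[0] ≥ 2*n + 4 → 2*n ≥ -8))) ∧ ((¬(a[r] ≥ 5 → 2*n ≤ buf[r + 1] + r - 1)) → 2*n ≥ -8))) ∧ ((¬(buf[6] ≥ -1)) → (((a[r] ≥ 5 → 2*n ≤ buf[r + 1] + r - 1) → (((¬(a[0] ≥ 2*n + 4)) → 2*n ≥ -8) ∧ (a[0] ≥ 2*n + 4 → 2*n ≥ -8))) ∧ ((¬(a[r] ≥ 5 → 2*n ≤ buf[r + 1] + r - 1)) → 2*n ≥ -8))) ∧ m = 4 implies it.
Countermodel: at the initial state a = {[0] = 0, [5] = 0, [6] = 0, [7040] = 0, [7041] = 0, elsewhere 0}, buf = {[0] = 15521, [5] = 15521, [6] = -2, [7040] = 15521, [7041] = 15521, elsewhere 15521}, m = 4, n = 0, r = 7040, the precondition holds but the weakest precondition fails.
Answer: invalid


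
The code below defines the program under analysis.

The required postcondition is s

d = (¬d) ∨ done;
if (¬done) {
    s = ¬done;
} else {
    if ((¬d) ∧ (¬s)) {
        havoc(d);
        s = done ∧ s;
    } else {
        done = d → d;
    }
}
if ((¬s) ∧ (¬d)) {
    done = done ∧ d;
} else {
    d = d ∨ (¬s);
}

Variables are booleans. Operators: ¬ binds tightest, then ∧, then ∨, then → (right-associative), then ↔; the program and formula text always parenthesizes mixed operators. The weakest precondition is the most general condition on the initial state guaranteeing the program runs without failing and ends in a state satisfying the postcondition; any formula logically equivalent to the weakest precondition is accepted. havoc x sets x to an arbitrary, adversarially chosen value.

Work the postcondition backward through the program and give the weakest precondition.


Working backward. After the program, s must hold.
Then branch requires s; else branch requires s.
Before the if: (((¬s) ∧ (¬d)) → s) ∧ ((¬((¬s) ∧ (¬d))) → s)
Then branch requires ((done ∧ (¬d)) → (¬done)) ∧ ((¬(done ∧ (¬d))) → (¬done)); else branch requires (((¬d) ∧ (¬s)) → (done ∧ s ∧ ((¬(done ∧ s)) → (done ∧ s)))) ∧ ((¬((¬d) ∧ (¬s))) → ((((¬s) ∧ (¬d)) → s) ∧ ((¬((¬s) ∧ (¬d))) → s))).
Before the if: ((¬done) → (((done ∧ (¬d)) → (¬done)) ∧ ((¬(done ∧ (¬d))) → (¬done)))) ∧ (done → ((((¬d) ∧ (¬s)) → (done ∧ s ∧ ((¬(done ∧ s)) → (done ∧ s)))) ∧ ((¬((¬d) ∧ (¬s))) → ((((¬s) ∧ (¬d)) → s) ∧ ((¬((¬s) ∧ (¬d))) → s)))))
Before d := (¬d) ∨ done: ((¬done) → (((done ∧ (¬((¬d) ∨ done))) → (¬done)) ∧ ((¬(done ∧ (¬((¬d) ∨ done)))) → (¬done)))) ∧ (done → ((((¬((¬d) ∨ done)) ∧ (¬s)) → (done ∧ s ∧ ((¬(done ∧ s)) → (done ∧ s)))) ∧ ((¬((¬((¬d) ∨ done)) ∧ (¬s))) → ((((¬s) ∧ (¬((¬d) ∨ done))) → s) ∧ ((¬((¬s) ∧ (¬((¬d) ∨ done)))) → s)))))
Answer: WP = ((¬done) → (((done ∧ (¬((¬d) ∨ done))) → (¬done)) ∧ ((¬(done ∧ (¬((¬d) ∨ done)))) → (¬done)))) ∧ (done → ((((¬((¬d) ∨ done)) ∧ (¬s)) → (done ∧ s ∧ ((¬(done ∧ s)) → (done ∧ s)))) ∧ ((¬((¬((¬d) ∨ done)) ∧ (¬s))) → ((((¬s) ∧ (¬((¬d) ∨ done))) → s) ∧ ((¬((¬s) ∧ (¬((¬d) ∨ done)))) → s)))))


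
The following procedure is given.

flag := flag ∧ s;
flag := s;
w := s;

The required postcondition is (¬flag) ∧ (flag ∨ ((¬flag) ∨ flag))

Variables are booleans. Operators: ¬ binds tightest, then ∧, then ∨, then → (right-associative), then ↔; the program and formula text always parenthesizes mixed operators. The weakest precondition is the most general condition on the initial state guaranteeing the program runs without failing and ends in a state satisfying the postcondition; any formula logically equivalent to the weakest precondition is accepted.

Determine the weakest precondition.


Working backward. After the program, the postcondition (¬flag) ∧ (flag ∨ ((¬flag) ∨ flag)) must hold; in canonical form it is ¬flag.
Before w := s: ¬flag
Before flag := s: ¬s
Before flag := flag ∧ s: ¬s
Answer: WP = ¬s


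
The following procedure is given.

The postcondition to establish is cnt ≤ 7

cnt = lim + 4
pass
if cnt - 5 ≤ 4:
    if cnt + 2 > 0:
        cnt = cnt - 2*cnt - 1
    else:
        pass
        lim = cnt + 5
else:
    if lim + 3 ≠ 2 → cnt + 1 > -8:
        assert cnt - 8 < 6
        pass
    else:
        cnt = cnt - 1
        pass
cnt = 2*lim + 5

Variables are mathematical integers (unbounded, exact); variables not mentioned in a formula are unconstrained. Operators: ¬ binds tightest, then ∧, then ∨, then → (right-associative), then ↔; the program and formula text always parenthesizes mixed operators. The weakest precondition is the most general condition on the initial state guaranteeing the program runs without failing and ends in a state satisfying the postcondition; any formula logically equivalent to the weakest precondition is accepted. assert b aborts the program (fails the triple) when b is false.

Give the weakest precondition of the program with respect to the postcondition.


Working backward. After the program, cnt ≤ 7 must hold.
Before cnt := 2*lim + 5: 2*lim ≤ 2
Then branch requires (cnt > -2 → 2*lim ≤ 2) ∧ ((¬(cnt > -2)) → 2*cnt ≤ -8); else branch requires ((lim ≠ -1 → cnt > -9) → (cnt < 14 ∧ 2*lim ≤ 2)) ∧ ((¬(lim ≠ -1 → cnt > -9)) → 2*lim ≤ 2).
Before the if: (cnt ≤ 9 → ((cnt > -2 → 2*lim ≤ 2) ∧ ((¬(cnt > -2)) → 2*cnt ≤ -8))) ∧ ((¬(cnt ≤ 9)) → (((lim ≠ -1 → cnt > -9) → (cnt < 14 ∧ 2*lim ≤ 2)) ∧ ((¬(lim ≠ -1 → cnt > -9)) → 2*lim ≤ 2)))
Before skip: (cnt ≤ 9 → ((cnt > -2 → 2*lim ≤ 2) ∧ ((¬(cnt > -2)) → 2*cnt ≤ -8))) ∧ ((¬(cnt ≤ 9)) → (((lim ≠ -1 → cnt > -9) → (cnt < 14 ∧ 2*lim ≤ 2)) ∧ ((¬(lim ≠ -1 → cnt > -9)) → 2*lim ≤ 2)))
Before cnt := lim + 4: (lim ≤ 5 → ((lim > -6 → 2*lim ≤ 2) ∧ ((¬(lim > -6)) → 2*lim ≤ -16))) ∧ ((¬(lim ≤ 5)) → (((lim ≠ -1 → lim > -13) → (lim < 10 ∧ 2*lim ≤ 2)) ∧ ((¬(lim ≠ -1 → lim > -13)) → 2*lim ≤ 2)))
Answer: WP = (lim ≤ 5 → ((lim > -6 → 2*lim ≤ 2) ∧ ((¬(lim > -6)) → 2*lim ≤ -16))) ∧ ((¬(lim ≤ 5)) → (((lim ≠ -1 → lim > -13) → (lim < 10 ∧ 2*lim ≤ 2)) ∧ ((¬(lim ≠ -1 → lim > -13)) → 2*lim ≤ 2)))


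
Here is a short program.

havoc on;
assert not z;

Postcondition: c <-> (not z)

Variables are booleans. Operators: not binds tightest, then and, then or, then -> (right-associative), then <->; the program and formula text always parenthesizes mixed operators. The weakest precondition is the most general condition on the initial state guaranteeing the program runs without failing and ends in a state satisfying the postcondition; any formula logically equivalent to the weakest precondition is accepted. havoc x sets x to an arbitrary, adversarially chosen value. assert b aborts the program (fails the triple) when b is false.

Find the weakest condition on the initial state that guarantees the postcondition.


Working backward. After the program, c <-> (not z) must hold.
Before assert not z: (not z) and (c <-> (not z))
Before havoc on: (not z) and (c <-> (not z))
Answer: WP = (not z) and (c <-> (not z))


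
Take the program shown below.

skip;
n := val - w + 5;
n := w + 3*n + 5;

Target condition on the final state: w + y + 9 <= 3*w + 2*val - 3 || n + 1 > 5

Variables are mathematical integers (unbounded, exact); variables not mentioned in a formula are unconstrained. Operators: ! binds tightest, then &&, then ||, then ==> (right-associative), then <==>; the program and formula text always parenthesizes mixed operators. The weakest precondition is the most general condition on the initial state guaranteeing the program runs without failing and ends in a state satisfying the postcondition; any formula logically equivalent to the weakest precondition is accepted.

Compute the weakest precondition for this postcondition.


Working backward. After the program, the postcondition w + y + 9 <= 3*w + 2*val - 3 || n + 1 > 5 must hold; in canonical form it is y <= 2*val + 2*w - 12 || n > 4.
Before n := w + 3*n + 5: y <= 2*val + 2*w - 12 || 3*n + w > -1
Before n := val - w + 5: y <= 2*val + 2*w - 12 || 3*val > 2*w - 16
Before skip: y <= 2*val + 2*w - 12 || 3*val > 2*w - 16
Answer: WP = y <= 2*val + 2*w - 12 || 3*val > 2*w - 16


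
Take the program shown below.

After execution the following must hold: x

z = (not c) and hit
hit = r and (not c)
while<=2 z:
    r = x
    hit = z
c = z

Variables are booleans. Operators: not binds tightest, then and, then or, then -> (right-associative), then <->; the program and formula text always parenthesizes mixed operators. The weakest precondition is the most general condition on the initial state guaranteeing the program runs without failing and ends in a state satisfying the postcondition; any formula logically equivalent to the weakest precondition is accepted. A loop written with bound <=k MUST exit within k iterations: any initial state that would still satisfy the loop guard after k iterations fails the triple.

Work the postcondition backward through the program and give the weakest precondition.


Working backward. After the program, x must hold.
Before c := z: x
Before the loop (bound <=2), unroll the exhaustion recursion (WP_0 = exit-now case; WP_j = one more guarded iteration, up to j = 2):
  WP_0: (not z) and x
  WP_1: (z -> ((not z) and x)) and ((not z) -> x)
  WP_2: (z -> ((z -> ((not z) and x)) and ((not z) -> x))) and ((not z) -> x)
So before the loop: (z -> ((z -> ((not z) and x)) and ((not z) -> x))) and ((not z) -> x)
Before hit := r and (not c): (z -> ((z -> ((not z) and x)) and ((not z) -> x))) and ((not z) -> x)
Before z := (not c) and hit: (((not c) and hit) -> ((((not c) and hit) -> ((not ((not c) and hit)) and x)) and ((not ((not c) and hit)) -> x))) and ((not ((not c) and hit)) -> x)
Answer: WP = (((not c) and hit) -> ((((not c) and hit) -> ((not ((not c) and hit)) and x)) and ((not ((not c) and hit)) -> x))) and ((not ((not c) and hit)) -> x)


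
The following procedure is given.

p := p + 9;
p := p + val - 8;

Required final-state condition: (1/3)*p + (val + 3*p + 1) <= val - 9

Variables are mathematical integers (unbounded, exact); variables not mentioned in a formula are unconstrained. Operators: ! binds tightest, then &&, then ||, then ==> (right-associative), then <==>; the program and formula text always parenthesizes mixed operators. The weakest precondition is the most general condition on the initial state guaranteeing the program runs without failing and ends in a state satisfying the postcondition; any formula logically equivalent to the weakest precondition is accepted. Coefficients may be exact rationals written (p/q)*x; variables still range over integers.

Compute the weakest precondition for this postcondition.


Working backward. After the program, the postcondition (1/3)*p + (val + 3*p + 1) <= val - 9 must hold; in canonical form it is (10/3)*p <= -10.
Before p := p + val - 8: (10/3)*p + (10/3)*val <= 50/3
Before p := p + 9: (10/3)*p + (10/3)*val <= -40/3
Answer: WP = (10/3)*p + (10/3)*val <= -40/3


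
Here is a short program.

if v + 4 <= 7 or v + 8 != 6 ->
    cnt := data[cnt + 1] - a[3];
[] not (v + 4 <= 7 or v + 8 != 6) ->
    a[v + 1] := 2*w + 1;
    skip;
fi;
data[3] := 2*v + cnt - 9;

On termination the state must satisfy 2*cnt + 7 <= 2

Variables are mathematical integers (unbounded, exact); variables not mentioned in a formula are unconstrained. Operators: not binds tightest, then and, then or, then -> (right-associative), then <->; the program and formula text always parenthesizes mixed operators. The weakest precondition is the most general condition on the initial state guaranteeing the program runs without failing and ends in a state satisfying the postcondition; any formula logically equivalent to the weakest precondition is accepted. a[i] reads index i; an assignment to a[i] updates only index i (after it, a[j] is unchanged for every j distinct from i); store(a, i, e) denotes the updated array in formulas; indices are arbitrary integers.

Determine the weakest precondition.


Working backward. After the program, the postcondition 2*cnt + 7 <= 2 must hold; in canonical form it is 2*cnt <= -5.
Before data[3] := 2*v + cnt - 9: 2*cnt <= -5
Then branch requires 2*data[cnt + 1] <= 2*a[3] - 5; else branch requires 2*cnt <= -5.
Before the if: ((v <= 3 or v != -2) -> 2*data[cnt + 1] <= 2*a[3] - 5) and ((not (v <= 3 or v != -2)) -> 2*cnt <= -5)
Answer: WP = ((v <= 3 or v != -2) -> 2*data[cnt + 1] <= 2*a[3] - 5) and ((not (v <= 3 or v != -2)) -> 2*cnt <= -5)


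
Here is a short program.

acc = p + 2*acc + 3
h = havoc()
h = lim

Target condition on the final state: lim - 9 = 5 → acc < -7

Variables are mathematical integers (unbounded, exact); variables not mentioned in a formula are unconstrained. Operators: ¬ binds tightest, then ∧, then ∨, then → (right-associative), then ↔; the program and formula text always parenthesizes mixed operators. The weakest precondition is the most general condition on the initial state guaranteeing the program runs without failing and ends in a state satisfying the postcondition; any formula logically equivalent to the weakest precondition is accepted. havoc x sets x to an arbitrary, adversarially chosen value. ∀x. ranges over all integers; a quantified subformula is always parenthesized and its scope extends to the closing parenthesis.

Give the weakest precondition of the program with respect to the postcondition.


Working backward. After the program, the postcondition lim - 9 = 5 → acc < -7 must hold; in canonical form it is lim = 14 → acc < -7.
Before h := lim: lim = 14 → acc < -7
Before havoc h: lim = 14 → acc < -7
Before acc := p + 2*acc + 3: lim = 14 → 2*acc + p < -10
Answer: WP = lim = 14 → 2*acc + p < -10


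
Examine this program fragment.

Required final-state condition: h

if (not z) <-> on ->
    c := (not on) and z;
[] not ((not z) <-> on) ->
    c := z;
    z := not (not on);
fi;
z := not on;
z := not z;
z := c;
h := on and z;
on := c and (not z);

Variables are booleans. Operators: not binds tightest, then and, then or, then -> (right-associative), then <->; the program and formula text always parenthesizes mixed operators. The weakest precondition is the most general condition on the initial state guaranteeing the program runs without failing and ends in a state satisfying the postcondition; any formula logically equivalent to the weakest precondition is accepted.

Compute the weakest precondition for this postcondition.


Working backward. After the program, h must hold.
Before on := c and (not z): h
Before h := on and z: on and z
Before z := c: on and c
Before z := not z: on and c
Before z := not on: on and c
Then branch requires false; else branch requires on and z.
Before the if: (not ((not z) <-> on)) and ((not ((not z) <-> on)) -> (on and z))
Answer: WP = (not ((not z) <-> on)) and ((not ((not z) <-> on)) -> (on and z))


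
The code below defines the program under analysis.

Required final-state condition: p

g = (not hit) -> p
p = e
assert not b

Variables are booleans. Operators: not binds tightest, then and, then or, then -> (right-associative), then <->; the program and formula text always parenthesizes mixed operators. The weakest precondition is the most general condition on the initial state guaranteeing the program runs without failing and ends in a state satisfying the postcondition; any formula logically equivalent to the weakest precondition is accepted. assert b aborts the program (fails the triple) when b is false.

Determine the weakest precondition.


Working backward. After the program, p must hold.
Before assert not b: (not b) and p
Before p := e: (not b) and e
Before g := (not hit) -> p: (not b) and e
Answer: WP = (not b) and e


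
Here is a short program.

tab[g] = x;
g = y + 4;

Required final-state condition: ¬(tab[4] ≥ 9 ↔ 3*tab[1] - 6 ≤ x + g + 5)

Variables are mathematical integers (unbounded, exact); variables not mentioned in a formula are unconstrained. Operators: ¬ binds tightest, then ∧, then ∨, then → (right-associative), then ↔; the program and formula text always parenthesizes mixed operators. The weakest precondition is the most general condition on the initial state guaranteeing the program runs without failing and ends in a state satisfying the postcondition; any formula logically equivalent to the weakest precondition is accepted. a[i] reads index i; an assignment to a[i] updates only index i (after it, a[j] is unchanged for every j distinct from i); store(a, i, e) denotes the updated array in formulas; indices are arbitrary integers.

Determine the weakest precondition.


Working backward. After the program, the postcondition ¬(tab[4] ≥ 9 ↔ 3*tab[1] - 6 ≤ x + g + 5) must hold; in canonical form it is ¬(tab[4] ≥ 9 ↔ 3*tab[1] ≤ g + x + 11).
Before g := y + 4: ¬(tab[4] ≥ 9 ↔ 3*tab[1] ≤ x + y + 15)
Before tab[g] := x: ¬(store(tab, g, x)[4] ≥ 9 ↔ 3*store(tab, g, x)[1] ≤ x + y + 15)
Answer: WP = ¬(store(tab, g, x)[4] ≥ 9 ↔ 3*store(tab, g, x)[1] ≤ x + y + 15)


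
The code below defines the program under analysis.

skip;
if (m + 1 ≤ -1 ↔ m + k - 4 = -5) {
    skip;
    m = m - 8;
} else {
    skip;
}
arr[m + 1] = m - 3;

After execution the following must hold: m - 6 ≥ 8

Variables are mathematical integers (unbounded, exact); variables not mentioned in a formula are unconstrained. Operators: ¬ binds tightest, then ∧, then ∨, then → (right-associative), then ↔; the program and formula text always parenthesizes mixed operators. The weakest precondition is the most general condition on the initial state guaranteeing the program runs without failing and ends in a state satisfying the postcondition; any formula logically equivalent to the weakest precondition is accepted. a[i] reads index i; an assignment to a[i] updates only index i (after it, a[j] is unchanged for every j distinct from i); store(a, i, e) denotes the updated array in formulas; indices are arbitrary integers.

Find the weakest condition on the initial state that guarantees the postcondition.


Working backward. After the program, the postcondition m - 6 ≥ 8 must hold; in canonical form it is m ≥ 14.
Before arr[m + 1] := m - 3: m ≥ 14
Then branch requires m ≥ 22; else branch requires m ≥ 14.
Before the if: ((m ≤ -2 ↔ k + m = -1) → m ≥ 22) ∧ ((¬(m ≤ -2 ↔ k + m = -1)) → m ≥ 14)
Before skip: ((m ≤ -2 ↔ k + m = -1) → m ≥ 22) ∧ ((¬(m ≤ -2 ↔ k + m = -1)) → m ≥ 14)
Answer: WP = ((m ≤ -2 ↔ k + m = -1) → m ≥ 22) ∧ ((¬(m ≤ -2 ↔ k + m = -1)) → m ≥ 14)


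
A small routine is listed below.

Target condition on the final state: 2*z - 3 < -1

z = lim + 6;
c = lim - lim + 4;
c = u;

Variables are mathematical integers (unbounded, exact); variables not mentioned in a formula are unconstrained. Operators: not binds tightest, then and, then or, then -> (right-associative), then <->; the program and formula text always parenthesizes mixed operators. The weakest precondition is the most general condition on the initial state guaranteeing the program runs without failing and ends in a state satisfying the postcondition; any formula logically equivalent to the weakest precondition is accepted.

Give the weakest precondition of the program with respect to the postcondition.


Working backward. After the program, the postcondition 2*z - 3 < -1 must hold; in canonical form it is 2*z < 2.
Before c := u: 2*z < 2
Before c := lim - lim + 4: 2*z < 2
Before z := lim + 6: 2*lim < -10
Answer: WP = 2*lim < -10


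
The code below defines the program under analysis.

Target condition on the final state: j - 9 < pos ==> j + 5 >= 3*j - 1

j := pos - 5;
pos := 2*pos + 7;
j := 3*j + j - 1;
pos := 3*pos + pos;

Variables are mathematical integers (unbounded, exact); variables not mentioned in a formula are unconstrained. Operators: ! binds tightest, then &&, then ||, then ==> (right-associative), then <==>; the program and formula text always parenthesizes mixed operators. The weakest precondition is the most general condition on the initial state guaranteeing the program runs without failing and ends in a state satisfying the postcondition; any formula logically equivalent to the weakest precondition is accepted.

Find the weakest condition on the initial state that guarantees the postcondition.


Working backward. After the program, the postcondition j - 9 < pos ==> j + 5 >= 3*j - 1 must hold; in canonical form it is j < pos + 9 ==> 2*j <= 6.
Before pos := 3*pos + pos: j < 4*pos + 9 ==> 2*j <= 6
Before j := 3*j + j - 1: 4*j < 4*pos + 10 ==> 8*j <= 8
Before pos := 2*pos + 7: 4*j < 8*pos + 38 ==> 8*j <= 8
Before j := pos - 5: 4*pos > -58 ==> 8*pos <= 48
Answer: WP = 4*pos > -58 ==> 8*pos <= 48


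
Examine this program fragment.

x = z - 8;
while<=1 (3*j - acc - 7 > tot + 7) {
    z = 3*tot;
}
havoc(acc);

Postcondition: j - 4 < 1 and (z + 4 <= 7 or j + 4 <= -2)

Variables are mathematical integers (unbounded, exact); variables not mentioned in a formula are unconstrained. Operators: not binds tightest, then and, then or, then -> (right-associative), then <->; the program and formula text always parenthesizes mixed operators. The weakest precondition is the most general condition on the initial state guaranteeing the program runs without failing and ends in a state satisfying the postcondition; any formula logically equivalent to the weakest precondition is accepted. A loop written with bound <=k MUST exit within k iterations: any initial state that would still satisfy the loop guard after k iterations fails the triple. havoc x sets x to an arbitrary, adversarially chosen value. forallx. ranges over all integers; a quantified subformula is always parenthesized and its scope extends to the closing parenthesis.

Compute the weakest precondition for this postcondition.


Working backward. After the program, the postcondition j - 4 < 1 and (z + 4 <= 7 or j + 4 <= -2) must hold; in canonical form it is j < 5 and (z <= 3 or j <= -6).
Before havoc acc: j < 5 and (z <= 3 or j <= -6)
Before the loop (bound <=1), unroll the exhaustion recursion (WP_0 = exit-now case; WP_j = one more guarded iteration, up to j = 1):
  WP_0: (not (3*j > acc + tot + 14)) and j < 5 and (z <= 3 or j <= -6)
  WP_1: (3*j > acc + tot + 14 -> ((not (3*j > acc + tot + 14)) and j < 5 and (3*tot <= 3 or j <= -6))) and ((not (3*j > acc + tot + 14)) -> (j < 5 and (z <= 3 or j <= -6)))
So before the loop: (3*j > acc + tot + 14 -> ((not (3*j > acc + tot + 14)) and j < 5 and (3*tot <= 3 or j <= -6))) and ((not (3*j > acc + tot + 14)) -> (j < 5 and (z <= 3 or j <= -6)))
Before x := z - 8: (3*j > acc + tot + 14 -> ((not (3*j > acc + tot + 14)) and j < 5 and (3*tot <= 3 or j <= -6))) and ((not (3*j > acc + tot + 14)) -> (j < 5 and (z <= 3 or j <= -6)))
Answer: WP = (3*j > acc + tot + 14 -> ((not (3*j > acc + tot + 14)) and j < 5 and (3*tot <= 3 or j <= -6))) and ((not (3*j > acc + tot + 14)) -> (j < 5 and (z <= 3 or j <= -6)))


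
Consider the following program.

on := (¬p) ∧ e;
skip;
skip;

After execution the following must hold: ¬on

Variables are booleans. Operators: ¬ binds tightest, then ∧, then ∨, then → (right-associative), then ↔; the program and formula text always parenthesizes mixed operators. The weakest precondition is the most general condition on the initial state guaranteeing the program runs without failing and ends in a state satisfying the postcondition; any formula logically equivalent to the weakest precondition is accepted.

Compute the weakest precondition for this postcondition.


Working backward. After the program, ¬on must hold.
Before skip: ¬on
Before skip: ¬on
Before on := (¬p) ∧ e: ¬((¬p) ∧ e)
Answer: WP = ¬((¬p) ∧ e)


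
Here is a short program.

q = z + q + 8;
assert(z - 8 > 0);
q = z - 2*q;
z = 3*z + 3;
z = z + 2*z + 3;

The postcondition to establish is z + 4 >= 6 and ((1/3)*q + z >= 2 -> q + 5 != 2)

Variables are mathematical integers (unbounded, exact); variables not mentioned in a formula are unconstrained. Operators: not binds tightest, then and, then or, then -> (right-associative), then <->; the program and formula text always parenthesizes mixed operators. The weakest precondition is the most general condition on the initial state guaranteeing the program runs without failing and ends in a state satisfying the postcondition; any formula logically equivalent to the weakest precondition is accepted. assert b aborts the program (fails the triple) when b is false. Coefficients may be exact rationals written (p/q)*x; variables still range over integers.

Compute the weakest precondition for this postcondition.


Working backward. After the program, the postcondition z + 4 >= 6 and ((1/3)*q + z >= 2 -> q + 5 != 2) must hold; in canonical form it is z >= 2 and ((1/3)*q + z >= 2 -> q != -3).
Before z := z + 2*z + 3: 3*z >= -1 and ((1/3)*q + 3*z >= -1 -> q != -3)
Before z := 3*z + 3: 9*z >= -10 and ((1/3)*q + 9*z >= -10 -> q != -3)
Before q := z - 2*q: 9*z >= -10 and ((28/3)*z >= (2/3)*q - 10 -> z != 2*q - 3)
Before assert z - 8 > 0: z > 8 and 9*z >= -10 and ((28/3)*z >= (2/3)*q - 10 -> z != 2*q - 3)
Before q := z + q + 8: z > 8 and 9*z >= -10 and ((26/3)*z >= (2/3)*q - 14/3 -> 2*q + z != -13)
Answer: WP = z > 8 and 9*z >= -10 and ((26/3)*z >= (2/3)*q - 14/3 -> 2*q + z != -13)


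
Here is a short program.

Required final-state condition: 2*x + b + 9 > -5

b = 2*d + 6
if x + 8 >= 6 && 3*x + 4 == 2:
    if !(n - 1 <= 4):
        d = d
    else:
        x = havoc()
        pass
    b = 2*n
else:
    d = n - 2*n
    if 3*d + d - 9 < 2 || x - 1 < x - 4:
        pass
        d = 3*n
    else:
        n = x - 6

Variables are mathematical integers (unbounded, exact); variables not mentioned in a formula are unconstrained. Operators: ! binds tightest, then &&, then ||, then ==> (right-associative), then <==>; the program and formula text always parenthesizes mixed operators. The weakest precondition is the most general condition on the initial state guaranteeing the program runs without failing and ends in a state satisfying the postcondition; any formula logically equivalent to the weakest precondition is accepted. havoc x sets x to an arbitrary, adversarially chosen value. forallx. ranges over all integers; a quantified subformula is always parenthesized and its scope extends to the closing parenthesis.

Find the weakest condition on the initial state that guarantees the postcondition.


Working backward. After the program, the postcondition 2*x + b + 9 > -5 must hold; in canonical form it is b + 2*x > -14.
Then branch requires ((!(n <= 5)) ==> 2*n + 2*x > -14) && (n <= 5 ==> (forall x_1. 2*n + 2*x_1 > -14)); else branch requires (4*n > -11 ==> b + 2*x > -14) && ((!(4*n > -11)) ==> b + 2*x > -14).
Before the if: ((x >= -2 && 3*x == -2) ==> (((!(n <= 5)) ==> 2*n + 2*x > -14) && (n <= 5 ==> (forall x_1. 2*n + 2*x_1 > -14)))) && ((!(x >= -2 && 3*x == -2)) ==> ((4*n > -11 ==> b + 2*x > -14) && ((!(4*n > -11)) ==> b + 2*x > -14)))
Before b := 2*d + 6: ((x >= -2 && 3*x == -2) ==> (((!(n <= 5)) ==> 2*n + 2*x > -14) && (n <= 5 ==> (forall x_1. 2*n + 2*x_1 > -14)))) && ((!(x >= -2 && 3*x == -2)) ==> ((4*n > -11 ==> 2*d + 2*x > -20) && ((!(4*n > -11)) ==> 2*d + 2*x > -20)))
Answer: WP = ((x >= -2 && 3*x == -2) ==> (((!(n <= 5)) ==> 2*n + 2*x > -14) && (n <= 5 ==> (forall x_1. 2*n + 2*x_1 > -14)))) && ((!(x >= -2 && 3*x == -2)) ==> ((4*n > -11 ==> 2*d + 2*x > -20) && ((!(4*n > -11)) ==> 2*d + 2*x > -20)))


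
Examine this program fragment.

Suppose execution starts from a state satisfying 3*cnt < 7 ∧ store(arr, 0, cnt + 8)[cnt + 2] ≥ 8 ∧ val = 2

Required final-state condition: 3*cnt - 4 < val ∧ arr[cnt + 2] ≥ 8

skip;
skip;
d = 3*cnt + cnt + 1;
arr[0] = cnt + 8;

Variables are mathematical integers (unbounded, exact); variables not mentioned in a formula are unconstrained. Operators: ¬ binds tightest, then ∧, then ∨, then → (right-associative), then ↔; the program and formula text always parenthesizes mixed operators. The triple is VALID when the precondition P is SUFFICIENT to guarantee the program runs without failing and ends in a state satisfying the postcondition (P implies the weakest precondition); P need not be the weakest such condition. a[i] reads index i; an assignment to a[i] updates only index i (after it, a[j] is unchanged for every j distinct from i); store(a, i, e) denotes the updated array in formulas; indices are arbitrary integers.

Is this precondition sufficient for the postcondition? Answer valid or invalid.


Working backward. After the program, the postcondition 3*cnt - 4 < val ∧ arr[cnt + 2] ≥ 8 must hold; in canonical form it is 3*cnt < val + 4 ∧ arr[cnt + 2] ≥ 8.
Before arr[0] := cnt + 8: 3*cnt < val + 4 ∧ store(arr, 0, cnt + 8)[cnt + 2] ≥ 8
Before d := 3*cnt + cnt + 1: 3*cnt < val + 4 ∧ store(arr, 0, cnt + 8)[cnt + 2] ≥ 8
Before skip: 3*cnt < val + 4 ∧ store(arr, 0, cnt + 8)[cnt + 2] ≥ 8
Before skip: 3*cnt < val + 4 ∧ store(arr, 0, cnt + 8)[cnt + 2] ≥ 8
The weakest precondition is 3*cnt < val + 4 ∧ store(arr, 0, cnt + 8)[cnt + 2] ≥ 8.
Check whether 3*cnt < 7 ∧ store(arr, 0, cnt + 8)[cnt + 2] ≥ 8 ∧ val = 2 implies it.
Countermodel: at the initial state arr = {[0] = 8, [4] = 8, elsewhere 8}, cnt = 2, val = 2, the precondition holds but the weakest precondition fails.
Answer: invalid


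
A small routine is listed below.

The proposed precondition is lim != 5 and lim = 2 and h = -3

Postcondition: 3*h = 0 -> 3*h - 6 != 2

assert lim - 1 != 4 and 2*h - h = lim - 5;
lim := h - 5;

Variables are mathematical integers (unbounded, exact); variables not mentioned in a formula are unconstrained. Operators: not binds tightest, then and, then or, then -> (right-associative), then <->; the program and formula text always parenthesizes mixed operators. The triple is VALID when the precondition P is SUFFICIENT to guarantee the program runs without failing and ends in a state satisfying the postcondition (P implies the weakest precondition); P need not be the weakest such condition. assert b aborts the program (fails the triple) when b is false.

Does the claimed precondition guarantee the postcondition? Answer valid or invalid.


Working backward. After the program, the postcondition 3*h = 0 -> 3*h - 6 != 2 must hold; in canonical form it is 3*h = 0 -> 3*h != 8.
Before lim := h - 5: 3*h = 0 -> 3*h != 8
Before assert lim - 1 != 4 and 2*h - h = lim - 5: lim != 5 and h = lim - 5 and (3*h = 0 -> 3*h != 8)
The weakest precondition is lim != 5 and h = lim - 5 and (3*h = 0 -> 3*h != 8).
Check whether lim != 5 and lim = 2 and h = -3 implies it.
Every state satisfying the precondition satisfies the weakest precondition: the implication holds.
Answer: valid


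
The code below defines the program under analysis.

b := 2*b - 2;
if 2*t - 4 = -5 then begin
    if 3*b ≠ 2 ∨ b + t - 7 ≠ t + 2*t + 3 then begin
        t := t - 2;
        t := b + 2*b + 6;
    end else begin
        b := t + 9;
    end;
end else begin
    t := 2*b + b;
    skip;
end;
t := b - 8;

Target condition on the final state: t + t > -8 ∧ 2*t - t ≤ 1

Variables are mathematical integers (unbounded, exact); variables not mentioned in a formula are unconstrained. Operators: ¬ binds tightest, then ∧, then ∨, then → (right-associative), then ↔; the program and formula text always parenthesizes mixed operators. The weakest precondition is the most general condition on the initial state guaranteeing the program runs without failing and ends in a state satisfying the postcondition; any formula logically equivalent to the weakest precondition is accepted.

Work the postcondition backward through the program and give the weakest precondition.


Working backward. After the program, the postcondition t + t > -8 ∧ 2*t - t ≤ 1 must hold; in canonical form it is 2*t > -8 ∧ t ≤ 1.
Before t := b - 8: 2*b > 8 ∧ b ≤ 9
Then branch requires ((3*b ≠ 2 ∨ b ≠ 2*t + 10) → (2*b > 8 ∧ b ≤ 9)) ∧ ((¬(3*b ≠ 2 ∨ b ≠ 2*t + 10)) → (2*t > -10 ∧ t ≤ 0)); else branch requires 2*b > 8 ∧ b ≤ 9.
Before the if: (2*t = -1 → (((3*b ≠ 2 ∨ b ≠ 2*t + 10) → (2*b > 8 ∧ b ≤ 9)) ∧ ((¬(3*b ≠ 2 ∨ b ≠ 2*t + 10)) → (2*t > -10 ∧ t ≤ 0)))) ∧ ((¬(2*t = -1)) → (2*b > 8 ∧ b ≤ 9))
Before b := 2*b - 2: (2*t = -1 → (((6*b ≠ 8 ∨ 2*b ≠ 2*t + 12) → (4*b > 12 ∧ 2*b ≤ 11)) ∧ ((¬(6*b ≠ 8 ∨ 2*b ≠ 2*t + 12)) → (2*t > -10 ∧ t ≤ 0)))) ∧ ((¬(2*t = -1)) → (4*b > 12 ∧ 2*b ≤ 11))
Answer: WP = (2*t = -1 → (((6*b ≠ 8 ∨ 2*b ≠ 2*t + 12) → (4*b > 12 ∧ 2*b ≤ 11)) ∧ ((¬(6*b ≠ 8 ∨ 2*b ≠ 2*t + 12)) → (2*t > -10 ∧ t ≤ 0)))) ∧ ((¬(2*t = -1)) → (4*b > 12 ∧ 2*b ≤ 11))


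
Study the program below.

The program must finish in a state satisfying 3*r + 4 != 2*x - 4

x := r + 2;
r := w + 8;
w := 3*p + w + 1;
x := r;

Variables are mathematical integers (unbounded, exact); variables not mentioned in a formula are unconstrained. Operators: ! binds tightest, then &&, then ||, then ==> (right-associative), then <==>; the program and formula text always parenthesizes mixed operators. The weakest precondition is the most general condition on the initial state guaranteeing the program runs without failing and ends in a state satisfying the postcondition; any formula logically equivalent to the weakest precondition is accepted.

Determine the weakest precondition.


Working backward. After the program, the postcondition 3*r + 4 != 2*x - 4 must hold; in canonical form it is 3*r != 2*x - 8.
Before x := r: r != -8
Before w := 3*p + w + 1: r != -8
Before r := w + 8: w != -16
Before x := r + 2: w != -16
Answer: WP = w != -16
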